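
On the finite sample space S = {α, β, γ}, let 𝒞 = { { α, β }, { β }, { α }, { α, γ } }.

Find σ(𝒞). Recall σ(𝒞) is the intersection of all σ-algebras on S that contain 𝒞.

Answer: σ(𝒞) = { {  }, { α }, { β }, { γ }, { α, β }, { α, γ }, { β, γ }, S }

Working:
Seed the family with 𝒞 together with ∅ and S: { {  }, { α }, { β }, { α, β }, { α, γ }, S }.
Step 1 (2 new):
  { γ }  = S∖{ α, β }
  { β, γ }  = S∖{ α }
  — 8 sets.
Step 2: closed — nothing new.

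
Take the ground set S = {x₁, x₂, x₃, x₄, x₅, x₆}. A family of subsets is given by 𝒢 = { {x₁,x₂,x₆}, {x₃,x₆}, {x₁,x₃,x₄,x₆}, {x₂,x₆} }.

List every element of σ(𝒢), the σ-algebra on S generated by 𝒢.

|σ(𝒢)| = 64.  σ(𝒢) = { {}, {x₁}, {x₂}, {x₃}, {x₄}, {x₅}, {x₆}, {x₁,x₂}, {x₁,x₃}, {x₁,x₄}, {x₁,x₅}, {x₁,x₆}, {x₂,x₃}, {x₂,x₄}, {x₂,x₅}, {x₂,x₆}, {x₃,x₄}, {x₃,x₅}, {x₃,x₆}, {x₄,x₅}, {x₄,x₆}, {x₅,x₆}, {x₁,x₂,x₃}, {x₁,x₂,x₄}, {x₁,x₂,x₅}, {x₁,x₂,x₆}, {x₁,x₃,x₄}, {x₁,x₃,x₅}, {x₁,x₃,x₆}, {x₁,x₄,x₅}, {x₁,x₄,x₆}, {x₁,x₅,x₆}, {x₂,x₃,x₄}, {x₂,x₃,x₅}, {x₂,x₃,x₆}, {x₂,x₄,x₅}, {x₂,x₄,x₆}, {x₂,x₅,x₆}, {x₃,x₄,x₅}, {x₃,x₄,x₆}, {x₃,x₅,x₆}, {x₄,x₅,x₆}, {x₁,x₂,x₃,x₄}, {x₁,x₂,x₃,x₅}, {x₁,x₂,x₃,x₆}, {x₁,x₂,x₄,x₅}, {x₁,x₂,x₄,x₆}, {x₁,x₂,x₅,x₆}, {x₁,x₃,x₄,x₅}, {x₁,x₃,x₄,x₆}, {x₁,x₃,x₅,x₆}, {x₁,x₄,x₅,x₆}, {x₂,x₃,x₄,x₅}, {x₂,x₃,x₄,x₆}, {x₂,x₃,x₅,x₆}, {x₂,x₄,x₅,x₆}, {x₃,x₄,x₅,x₆}, {x₁,x₂,x₃,x₄,x₅}, {x₁,x₂,x₃,x₄,x₆}, {x₁,x₂,x₃,x₅,x₆}, {x₁,x₂,x₄,x₅,x₆}, {x₁,x₃,x₄,x₅,x₆}, {x₂,x₃,x₄,x₅,x₆}, S }

Check:
Begin from { {}, {x₂,x₆}, {x₃,x₆}, {x₁,x₂,x₆}, {x₁,x₃,x₄,x₆}, S } (that is, 𝒢 plus ∅ and S).
Iteration 1 (7 new):
  {x₂,x₅}  = {x₁,x₃,x₄,x₆}ᶜ
  {x₂,x₃,x₆}  = {x₃,x₆} ∪ {x₂,x₆}
  {x₃,x₄,x₅}  = {x₁,x₂,x₆}ᶜ
  {x₁,x₂,x₃,x₆}  = {x₃,x₆} ∪ {x₁,x₂,x₆}
  {x₁,x₂,x₄,x₅}  = {x₃,x₆}ᶜ
  {x₁,x₃,x₄,x₅}  = {x₂,x₆}ᶜ
  {x₁,x₂,x₃,x₄,x₆}  = {x₁,x₃,x₄,x₆} ∪ {x₁,x₂,x₆}
Iteration 2: 13 new —
  {x₅}  = {x₁,x₂,x₃,x₄,x₆}ᶜ
  {x₄,x₅}  = {x₁,x₂,x₃,x₆}ᶜ
  {x₁,x₄,x₅}  = {x₂,x₃,x₆}ᶜ
  {x₂,x₅,x₆}  = {x₂,x₅} ∪ {x₂,x₆}
  {x₁,x₂,x₅,x₆}  = {x₂,x₅} ∪ {x₁,x₂,x₆}
  {x₂,x₃,x₄,x₅}  = {x₂,x₅} ∪ {x₃,x₄,x₅}
  {x₂,x₃,x₅,x₆}  = {x₂,x₅} ∪ {x₂,x₃,x₆}
  {x₃,x₄,x₅,x₆}  = {x₃,x₄,x₅} ∪ {x₃,x₆}
  {x₁,x₂,x₃,x₄,x₅}  = {x₂,x₅} ∪ {x₁,x₃,x₄,x₅}
  {x₁,x₂,x₃,x₅,x₆}  = {x₂,x₅} ∪ {x₁,x₂,x₃,x₆}
  {x₁,x₂,x₄,x₅,x₆}  = {x₂,x₆} ∪ {x₁,x₂,x₄,x₅}
  {x₁,x₃,x₄,x₅,x₆}  = {x₃,x₄,x₅} ∪ {x₁,x₃,x₄,x₆}
  {x₂,x₃,x₄,x₅,x₆}  = {x₃,x₄,x₅} ∪ {x₂,x₃,x₆}
Iteration 3: 13 new —
  {x₁}  = {x₂,x₃,x₄,x₅,x₆}ᶜ
  {x₂}  = {x₁,x₃,x₄,x₅,x₆}ᶜ
  {x₃}  = {x₁,x₂,x₄,x₅,x₆}ᶜ
  {x₄}  = {x₁,x₂,x₃,x₅,x₆}ᶜ
  {x₆}  = {x₁,x₂,x₃,x₄,x₅}ᶜ
  {x₁,x₂}  = {x₃,x₄,x₅,x₆}ᶜ
  {x₁,x₄}  = {x₂,x₃,x₅,x₆}ᶜ
  {x₁,x₆}  = {x₂,x₃,x₄,x₅}ᶜ
  {x₃,x₄}  = {x₁,x₂,x₅,x₆}ᶜ
  {x₁,x₃,x₄}  = {x₂,x₅,x₆}ᶜ
  {x₂,x₄,x₅}  = {x₂,x₅} ∪ {x₄,x₅}
  {x₃,x₅,x₆}  = {x₅} ∪ {x₃,x₆}
  {x₂,x₄,x₅,x₆}  = {x₄,x₅} ∪ {x₂,x₆}
Iteration 4 (23 new):
  {x₁,x₃}  = {x₂,x₄,x₅,x₆}ᶜ
  {x₁,x₅}  = {x₁} ∪ {x₅}
  {x₂,x₃}  = {x₂} ∪ {x₃}
  {x₂,x₄}  = {x₂} ∪ {x₄}
  {x₃,x₅}  = {x₃} ∪ {x₅}
  {x₄,x₆}  = {x₄} ∪ {x₆}
  {x₅,x₆}  = {x₆} ∪ {x₅}
  {x₁,x₂,x₃}  = {x₁,x₂} ∪ {x₃}
  {x₁,x₂,x₄}  = {x₃,x₅,x₆}ᶜ
  {x₁,x₂,x₅}  = {x₁,x₂} ∪ {x₂,x₅}
  {x₁,x₃,x₆}  = {x₂,x₄,x₅}ᶜ
  {x₁,x₄,x₆}  = {x₁,x₆} ∪ {x₄}
  {x₁,x₅,x₆}  = {x₁,x₆} ∪ {x₅}
  {x₂,x₃,x₄}  = {x₃,x₄} ∪ {x₂}
  {x₂,x₃,x₅}  = {x₃} ∪ {x₂,x₅}
  {x₂,x₄,x₆}  = {x₂,x₆} ∪ {x₄}
  {x₃,x₄,x₆}  = {x₃,x₄} ∪ {x₃,x₆}
  {x₄,x₅,x₆}  = {x₄,x₅} ∪ {x₆}
  {x₁,x₂,x₃,x₄}  = {x₃,x₄} ∪ {x₁,x₂}
  {x₁,x₂,x₄,x₆}  = {x₂,x₆} ∪ {x₁,x₄}
  {x₁,x₃,x₅,x₆}  = {x₁,x₆} ∪ {x₃,x₅,x₆}
  {x₁,x₄,x₅,x₆}  = {x₁,x₆} ∪ {x₄,x₅}
  {x₂,x₃,x₄,x₆}  = {x₃,x₄} ∪ {x₂,x₃,x₆}
Iteration 5: +2 →
  {x₁,x₃,x₅}  = {x₂,x₄,x₆}ᶜ
  {x₁,x₂,x₃,x₅}  = {x₄,x₆}ᶜ
Iteration 6: stable.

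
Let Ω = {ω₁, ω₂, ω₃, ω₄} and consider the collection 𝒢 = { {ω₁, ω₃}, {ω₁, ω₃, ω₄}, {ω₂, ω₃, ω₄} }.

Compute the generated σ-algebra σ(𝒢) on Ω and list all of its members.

Start: 𝒢 ∪ {∅, Ω} = { {}, {ω₁, ω₃}, {ω₁, ω₃, ω₄}, {ω₂, ω₃, ω₄}, Ω }.
Step 1: 3 new —
  {ω₁}  = Ω∖{ω₂, ω₃, ω₄}
  {ω₂}  = Ω∖{ω₁, ω₃, ω₄}
  {ω₂, ω₄}  = Ω∖{ω₁, ω₃}
Step 2 (3 new):
  {ω₁, ω₂}  = {ω₂} ∪ {ω₁}
  {ω₁, ω₂, ω₃}  = {ω₂} ∪ {ω₁, ω₃}
  {ω₁, ω₂, ω₄}  = {ω₂, ω₄} ∪ {ω₁}
Step 3: 3 new —
  {ω₃}  = Ω∖{ω₁, ω₂, ω₄}
  {ω₄}  = Ω∖{ω₁, ω₂, ω₃}
  {ω₃, ω₄}  = Ω∖{ω₁, ω₂}
Step 4 adds 2:
  {ω₁, ω₄}  = {ω₄} ∪ {ω₁}
  {ω₂, ω₃}  = {ω₃} ∪ {ω₂}
Step 5 adds nothing — fixpoint reached.

Hence σ(𝒢) has 16 members: { {}, {ω₁}, {ω₂}, {ω₃}, {ω₄}, {ω₁, ω₂}, {ω₁, ω₃}, {ω₁, ω₄}, {ω₂, ω₃}, {ω₂, ω₄}, {ω₃, ω₄}, {ω₁, ω₂, ω₃}, {ω₁, ω₂, ω₄}, {ω₁, ω₃, ω₄}, {ω₂, ω₃, ω₄}, Ω }.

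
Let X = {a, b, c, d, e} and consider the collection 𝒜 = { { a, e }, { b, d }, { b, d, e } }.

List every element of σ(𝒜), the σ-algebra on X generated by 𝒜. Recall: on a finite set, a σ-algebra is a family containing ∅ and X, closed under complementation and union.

Take S₀ = 𝒜 ∪ {∅, X} = { {}, { a, e }, { b, d }, { b, d, e }, X }.
Step 1 (4 new):
  { a, c }  = complement { b, d, e }
  { a, c, e }  = complement { b, d }
  { b, c, d }  = complement { a, e }
  { a, b, d, e }  = { a, e } ∪ { b, d }
  (now 9)
Step 2: +3 →
  { c }  = complement { a, b, d, e }
  { a, b, c, d }  = { a, c } ∪ { b, c, d }
  { b, c, d, e }  = { b, c, d } ∪ { b, d, e }
  (now 12)
Step 3 (2 new):
  { a }  = complement { b, c, d, e }
  { e }  = complement { a, b, c, d }
  (now 14)
Step 4: +2 →
  { c, e }  = { c } ∪ { e }
  { a, b, d }  = { b, d } ∪ { a }
  (now 16)
Step 5: stable.

Hence σ(𝒜) has 16 members: { {}, { a }, { c }, { e }, { a, c }, { a, e }, { b, d }, { c, e }, { a, b, d }, { a, c, e }, { b, c, d }, { b, d, e }, { a, b, c, d }, { a, b, d, e }, { b, c, d, e }, X }.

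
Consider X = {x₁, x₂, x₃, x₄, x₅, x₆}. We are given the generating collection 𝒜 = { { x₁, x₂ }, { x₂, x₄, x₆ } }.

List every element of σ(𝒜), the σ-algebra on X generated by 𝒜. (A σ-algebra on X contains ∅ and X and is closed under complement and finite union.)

σ(𝒜) (16 sets): { ∅, { x₁ }, { x₂ }, { x₁, x₂ }, { x₃, x₅ }, { x₄, x₆ }, { x₁, x₃, x₅ }, { x₁, x₄, x₆ }, { x₂, x₃, x₅ }, { x₂, x₄, x₆ }, { x₁, x₂, x₃, x₅ }, { x₁, x₂, x₄, x₆ }, { x₃, x₄, x₅, x₆ }, { x₁, x₃, x₄, x₅, x₆ }, { x₂, x₃, x₄, x₅, x₆ }, X }

Working:
Take S₀ = 𝒜 ∪ {∅, X} = { ∅, { x₁, x₂ }, { x₂, x₄, x₆ }, X }.
Round 1 (3 new):
  { x₁, x₃, x₅ }  = complement { x₂, x₄, x₆ }
  { x₁, x₂, x₄, x₆ }  = { x₁, x₂ } ∪ { x₂, x₄, x₆ }
  { x₃, x₄, x₅, x₆ }  = complement { x₁, x₂ }
  |family| = 7
Round 2: 4 new —
  { x₃, x₅ }  = complement { x₁, x₂, x₄, x₆ }
  { x₁, x₂, x₃, x₅ }  = { x₁, x₂ } ∪ { x₁, x₃, x₅ }
  { x₁, x₃, x₄, x₅, x₆ }  = { x₃, x₄, x₅, x₆ } ∪ { x₁, x₃, x₅ }
  { x₂, x₃, x₄, x₅, x₆ }  = { x₂, x₄, x₆ } ∪ { x₃, x₄, x₅, x₆ }
  |family| = 11
Round 3: +3 →
  { x₁ }  = complement { x₂, x₃, x₄, x₅, x₆ }
  { x₂ }  = complement { x₁, x₃, x₄, x₅, x₆ }
  { x₄, x₆ }  = complement { x₁, x₂, x₃, x₅ }
  |family| = 14
Round 4: 2 new —
  { x₁, x₄, x₆ }  = { x₄, x₆ } ∪ { x₁ }
  { x₂, x₃, x₅ }  = { x₃, x₅ } ∪ { x₂ }
  |family| = 16
Round 5: closed — nothing new.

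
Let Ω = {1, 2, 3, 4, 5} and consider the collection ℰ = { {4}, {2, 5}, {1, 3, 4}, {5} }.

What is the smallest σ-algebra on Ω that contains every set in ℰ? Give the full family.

|σ(ℰ)| = 16.  σ(ℰ) = { ∅, {2}, {4}, {5}, {1, 3}, {2, 4}, {2, 5}, {4, 5}, {1, 2, 3}, {1, 3, 4}, {1, 3, 5}, {2, 4, 5}, {1, 2, 3, 4}, {1, 2, 3, 5}, {1, 3, 4, 5}, Ω }

Check:
Initial family (6 sets): { ∅, {4}, {5}, {2, 5}, {1, 3, 4}, Ω }.
Round 1: 5 new —
  {4, 5}  = {4} ∪ {5}
  {2, 4, 5}  = {2, 5} ∪ {4}
  {1, 2, 3, 4}  = {5}ᶜ
  {1, 2, 3, 5}  = {4}ᶜ
  {1, 3, 4, 5}  = {1, 3, 4} ∪ {5}
Round 2. New:
  {2}  = {1, 3, 4, 5}ᶜ
  {1, 3}  = {2, 4, 5}ᶜ
  {1, 2, 3}  = {4, 5}ᶜ
Round 3 (2 new):
  {2, 4}  = {4} ∪ {2}
  {1, 3, 5}  = {1, 3} ∪ {5}
After Round 4 the family is unchanged; done.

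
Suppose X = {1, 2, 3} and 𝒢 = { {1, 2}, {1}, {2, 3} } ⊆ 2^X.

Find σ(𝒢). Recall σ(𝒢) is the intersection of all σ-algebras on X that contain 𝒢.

σ(𝒢) = { ∅, {1}, {2}, {3}, {1, 2}, {1, 3}, {2, 3}, X }

Check:
Initial family (5 sets): { ∅, {1}, {1, 2}, {2, 3}, X }.
Pass 1 adds 1:
  {3}  = complement {1, 2}
  — 6 sets.
Pass 2: 1 new —
  {1, 3}  = {3} ∪ {1}
  — 7 sets.
Pass 3 adds 1:
  {2}  = complement {1, 3}
  — 8 sets.
Pass 4: no new sets; the family is a σ-algebra.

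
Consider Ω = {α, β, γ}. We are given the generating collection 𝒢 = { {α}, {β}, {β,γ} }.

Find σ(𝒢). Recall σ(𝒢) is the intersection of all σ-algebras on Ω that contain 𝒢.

σ(𝒢) (8 sets): { {}, {α}, {β}, {γ}, {α,β}, {α,γ}, {β,γ}, Ω }

Check:
Initial family (5 sets): { {}, {α}, {β}, {β,γ}, Ω }.
Round 1 (2 new):
  {α,β}  = {β} ∪ {α}
  {α,γ}  = {β}ᶜ
  |family| = 7
Round 2 adds 1:
  {γ}  = {α,β}ᶜ
  |family| = 8
Round 3: no new sets; the family is a σ-algebra.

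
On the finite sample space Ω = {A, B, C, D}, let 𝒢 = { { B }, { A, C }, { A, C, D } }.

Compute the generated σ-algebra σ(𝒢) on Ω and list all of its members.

Seed the family with 𝒢 together with ∅ and Ω: { ∅, { B }, { A, C }, { A, C, D }, Ω }.
Iteration 1 (2 new):
  { B, D }  = ᶜ of { A, C }
  { A, B, C }  = { A, C } ∪ { B }
  (now 7)
Iteration 2: +1 →
  { D }  = ᶜ of { A, B, C }
  (now 8)
Iteration 3 adds nothing — fixpoint reached.

Hence σ(𝒢) has 8 members: { ∅, { B }, { D }, { A, C }, { B, D }, { A, B, C }, { A, C, D }, Ω }.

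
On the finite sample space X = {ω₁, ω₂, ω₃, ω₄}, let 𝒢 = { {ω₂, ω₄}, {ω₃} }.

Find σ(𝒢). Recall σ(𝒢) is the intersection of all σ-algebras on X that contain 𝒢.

Seed the family with 𝒢 together with ∅ and X: { {}, {ω₃}, {ω₂, ω₄}, X }.
Round 1 adds 3:
  {ω₁, ω₃}  = ᶜ of {ω₂, ω₄}
  {ω₁, ω₂, ω₄}  = ᶜ of {ω₃}
  {ω₂, ω₃, ω₄}  = {ω₃} ∪ {ω₂, ω₄}
  |family| = 7
Round 2. New:
  {ω₁}  = ᶜ of {ω₂, ω₃, ω₄}
  |family| = 8
Round 3: closed — nothing new.

Hence σ(𝒢) has 8 members: { {}, {ω₁}, {ω₃}, {ω₁, ω₃}, {ω₂, ω₄}, {ω₁, ω₂, ω₄}, {ω₂, ω₃, ω₄}, X }.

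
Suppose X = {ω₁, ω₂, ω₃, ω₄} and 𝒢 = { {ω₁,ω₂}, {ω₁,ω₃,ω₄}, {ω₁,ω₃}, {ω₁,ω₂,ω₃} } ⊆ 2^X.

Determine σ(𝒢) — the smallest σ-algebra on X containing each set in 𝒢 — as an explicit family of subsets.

Take S₀ = 𝒢 ∪ {∅, X} = { {}, {ω₁,ω₂}, {ω₁,ω₃}, {ω₁,ω₂,ω₃}, {ω₁,ω₃,ω₄}, X }.
Pass 1: 4 new —
  {ω₂}  = X∖{ω₁,ω₃,ω₄}
  {ω₄}  = X∖{ω₁,ω₂,ω₃}
  {ω₂,ω₄}  = X∖{ω₁,ω₃}
  {ω₃,ω₄}  = X∖{ω₁,ω₂}
Pass 2: +2 →
  {ω₁,ω₂,ω₄}  = {ω₁,ω₂} ∪ {ω₄}
  {ω₂,ω₃,ω₄}  = {ω₃,ω₄} ∪ {ω₂}
Pass 3. New:
  {ω₁}  = X∖{ω₂,ω₃,ω₄}
  {ω₃}  = X∖{ω₁,ω₂,ω₄}
Pass 4 (2 new):
  {ω₁,ω₄}  = {ω₄} ∪ {ω₁}
  {ω₂,ω₃}  = {ω₃} ∪ {ω₂}
Pass 5: stable.

Hence σ(𝒢) has 16 members: { {}, {ω₁}, {ω₂}, {ω₃}, {ω₄}, {ω₁,ω₂}, {ω₁,ω₃}, {ω₁,ω₄}, {ω₂,ω₃}, {ω₂,ω₄}, {ω₃,ω₄}, {ω₁,ω₂,ω₃}, {ω₁,ω₂,ω₄}, {ω₁,ω₃,ω₄}, {ω₂,ω₃,ω₄}, X }.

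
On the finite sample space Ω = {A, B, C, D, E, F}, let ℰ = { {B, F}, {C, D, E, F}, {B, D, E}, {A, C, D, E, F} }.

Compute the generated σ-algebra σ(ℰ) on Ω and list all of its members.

Initial family (6 sets): { {}, {B, F}, {B, D, E}, {C, D, E, F}, {A, C, D, E, F}, Ω }.
Step 1 (6 new):
  {B}  = Ω∖{A, C, D, E, F}
  {A, B}  = Ω∖{C, D, E, F}
  {A, C, F}  = Ω∖{B, D, E}
  {A, C, D, E}  = Ω∖{B, F}
  {B, D, E, F}  = {B, F} ∪ {B, D, E}
  {B, C, D, E, F}  = {C, D, E, F} ∪ {B, F}
  — 12 sets.
Step 2: 7 new —
  {A}  = Ω∖{B, C, D, E, F}
  {A, C}  = Ω∖{B, D, E, F}
  {A, B, F}  = {A, B} ∪ {B, F}
  {A, B, C, F}  = {A, B} ∪ {A, C, F}
  {A, B, D, E}  = {A, B} ∪ {B, D, E}
  {A, B, C, D, E}  = {A, B} ∪ {A, C, D, E}
  {A, B, D, E, F}  = {A, B} ∪ {B, D, E, F}
  — 19 sets.
Step 3. New:
  {C}  = Ω∖{A, B, D, E, F}
  {F}  = Ω∖{A, B, C, D, E}
  {C, F}  = Ω∖{A, B, D, E}
  {D, E}  = Ω∖{A, B, C, F}
  {A, B, C}  = {B} ∪ {A, C}
  {C, D, E}  = Ω∖{A, B, F}
  — 25 sets.
Step 4 adds 6:
  {A, F}  = {F} ∪ {A}
  {B, C}  = {B} ∪ {C}
  {A, D, E}  = {D, E} ∪ {A}
  {B, C, F}  = {B} ∪ {C, F}
  {D, E, F}  = Ω∖{A, B, C}
  {B, C, D, E}  = {C, D, E} ∪ {B}
  — 31 sets.
Step 5: 1 new —
  {A, D, E, F}  = Ω∖{B, C}
  — 32 sets.
Step 6 adds nothing — fixpoint reached.

Therefore σ(ℰ) = { {}, {A}, {B}, {C}, {F}, {A, B}, {A, C}, {A, F}, {B, C}, {B, F}, {C, F}, {D, E}, {A, B, C}, {A, B, F}, {A, C, F}, {A, D, E}, {B, C, F}, {B, D, E}, {C, D, E}, {D, E, F}, {A, B, C, F}, {A, B, D, E}, {A, C, D, E}, {A, D, E, F}, {B, C, D, E}, {B, D, E, F}, {C, D, E, F}, {A, B, C, D, E}, {A, B, D, E, F}, {A, C, D, E, F}, {B, C, D, E, F}, Ω } (|σ(ℰ)| = 32).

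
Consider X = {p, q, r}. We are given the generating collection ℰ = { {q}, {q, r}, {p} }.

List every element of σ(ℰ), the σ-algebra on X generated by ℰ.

Take S₀ = ℰ ∪ {∅, X} = { ∅, {p}, {q}, {q, r}, X }.
Round 1 (2 new):
  {p, q}  = {q} ∪ {p}
  {p, r}  = {q}ᶜ
  [7 total]
Round 2 (1 new):
  {r}  = {p, q}ᶜ
  [8 total]
Round 3: closed — nothing new.

Hence σ(ℰ) has 8 members: { ∅, {p}, {q}, {r}, {p, q}, {p, r}, {q, r}, X }.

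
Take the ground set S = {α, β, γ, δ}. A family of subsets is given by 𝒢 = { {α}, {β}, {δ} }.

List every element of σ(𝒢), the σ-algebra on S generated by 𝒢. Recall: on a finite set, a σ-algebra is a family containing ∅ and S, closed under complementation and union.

Answer: σ(𝒢) = { {}, {α}, {β}, {γ}, {δ}, {α, β}, {α, γ}, {α, δ}, {β, γ}, {β, δ}, {γ, δ}, {α, β, γ}, {α, β, δ}, {α, γ, δ}, {β, γ, δ}, S }

Working:
Seed the family with 𝒢 together with ∅ and S: { {}, {α}, {β}, {δ}, S }.
Round 1 adds 6:
  {α, β}  = {β} ∪ {α}
  {α, δ}  = {δ} ∪ {α}
  {β, δ}  = {δ} ∪ {β}
  {α, β, γ}  = {δ}ᶜ
  {α, γ, δ}  = {β}ᶜ
  {β, γ, δ}  = {α}ᶜ
Round 2. New:
  {α, γ}  = {β, δ}ᶜ
  {β, γ}  = {α, δ}ᶜ
  {γ, δ}  = {α, β}ᶜ
  {α, β, δ}  = {α, β} ∪ {α, δ}
Round 3: +1 →
  {γ}  = {α, β, δ}ᶜ
Round 4: stable.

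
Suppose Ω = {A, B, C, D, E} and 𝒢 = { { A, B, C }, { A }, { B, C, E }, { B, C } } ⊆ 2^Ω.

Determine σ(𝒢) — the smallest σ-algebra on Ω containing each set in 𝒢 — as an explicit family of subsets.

Answer: σ(𝒢) = { {  }, { A }, { D }, { E }, { A, D }, { A, E }, { B, C }, { D, E }, { A, B, C }, { A, D, E }, { B, C, D }, { B, C, E }, { A, B, C, D }, { A, B, C, E }, { B, C, D, E }, Ω }

Working:
Seed the family with 𝒢 together with ∅ and Ω: { {  }, { A }, { B, C }, { A, B, C }, { B, C, E }, Ω }.
Step 1: +5 →
  { A, D }  = Ω∖{ B, C, E }
  { D, E }  = Ω∖{ A, B, C }
  { A, D, E }  = Ω∖{ B, C }
  { A, B, C, E }  = { B, C, E } ∪ { A, B, C }
  { B, C, D, E }  = Ω∖{ A }
  [11 total]
Step 2. New:
  { D }  = Ω∖{ A, B, C, E }
  { A, B, C, D }  = { A, B, C } ∪ { A, D }
  [13 total]
Step 3. New:
  { E }  = Ω∖{ A, B, C, D }
  { B, C, D }  = { B, C } ∪ { D }
  [15 total]
Step 4: 1 new —
  { A, E }  = Ω∖{ B, C, D }
  [16 total]
Step 5: closed — nothing new.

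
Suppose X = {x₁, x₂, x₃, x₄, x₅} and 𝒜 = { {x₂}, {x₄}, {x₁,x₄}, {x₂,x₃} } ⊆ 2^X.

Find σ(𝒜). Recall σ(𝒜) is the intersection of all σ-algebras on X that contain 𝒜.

Seed the family with 𝒜 together with ∅ and X: { {}, {x₂}, {x₄}, {x₁,x₄}, {x₂,x₃}, X }.
Step 1 adds 8:
  {x₂,x₄}  = {x₄} ∪ {x₂}
  {x₁,x₂,x₄}  = {x₁,x₄} ∪ {x₂}
  {x₁,x₄,x₅}  = X∖{x₂,x₃}
  {x₂,x₃,x₄}  = {x₂,x₃} ∪ {x₄}
  {x₂,x₃,x₅}  = X∖{x₁,x₄}
  {x₁,x₂,x₃,x₄}  = {x₁,x₄} ∪ {x₂,x₃}
  {x₁,x₂,x₃,x₅}  = X∖{x₄}
  {x₁,x₃,x₄,x₅}  = X∖{x₂}
  — 14 sets.
Step 2 (6 new):
  {x₅}  = X∖{x₁,x₂,x₃,x₄}
  {x₁,x₅}  = X∖{x₂,x₃,x₄}
  {x₃,x₅}  = X∖{x₁,x₂,x₄}
  {x₁,x₃,x₅}  = X∖{x₂,x₄}
  {x₁,x₂,x₄,x₅}  = {x₁,x₄,x₅} ∪ {x₂}
  {x₂,x₃,x₄,x₅}  = {x₂,x₃,x₄} ∪ {x₂,x₃,x₅}
  — 20 sets.
Step 3: 7 new —
  {x₁}  = X∖{x₂,x₃,x₄,x₅}
  {x₃}  = X∖{x₁,x₂,x₄,x₅}
  {x₂,x₅}  = {x₂} ∪ {x₅}
  {x₄,x₅}  = {x₅} ∪ {x₄}
  {x₁,x₂,x₅}  = {x₂} ∪ {x₁,x₅}
  {x₂,x₄,x₅}  = {x₂,x₄} ∪ {x₅}
  {x₃,x₄,x₅}  = {x₃,x₅} ∪ {x₄}
  — 27 sets.
Step 4 (5 new):
  {x₁,x₂}  = X∖{x₃,x₄,x₅}
  {x₁,x₃}  = X∖{x₂,x₄,x₅}
  {x₃,x₄}  = X∖{x₁,x₂,x₅}
  {x₁,x₂,x₃}  = X∖{x₄,x₅}
  {x₁,x₃,x₄}  = X∖{x₂,x₅}
  — 32 sets.
Step 5 adds nothing — fixpoint reached.

|σ(𝒜)| = 32.  σ(𝒜) = { {}, {x₁}, {x₂}, {x₃}, {x₄}, {x₅}, {x₁,x₂}, {x₁,x₃}, {x₁,x₄}, {x₁,x₅}, {x₂,x₃}, {x₂,x₄}, {x₂,x₅}, {x₃,x₄}, {x₃,x₅}, {x₄,x₅}, {x₁,x₂,x₃}, {x₁,x₂,x₄}, {x₁,x₂,x₅}, {x₁,x₃,x₄}, {x₁,x₃,x₅}, {x₁,x₄,x₅}, {x₂,x₃,x₄}, {x₂,x₃,x₅}, {x₂,x₄,x₅}, {x₃,x₄,x₅}, {x₁,x₂,x₃,x₄}, {x₁,x₂,x₃,x₅}, {x₁,x₂,x₄,x₅}, {x₁,x₃,x₄,x₅}, {x₂,x₃,x₄,x₅}, X }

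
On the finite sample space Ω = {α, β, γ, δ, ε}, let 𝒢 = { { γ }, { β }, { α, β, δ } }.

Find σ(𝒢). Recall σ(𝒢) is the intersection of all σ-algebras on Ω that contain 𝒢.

Initial family (5 sets): { {}, { β }, { γ }, { α, β, δ }, Ω }.
Pass 1 adds 5:
  { β, γ }  = { γ } ∪ { β }
  { γ, ε }  = complement { α, β, δ }
  { α, β, γ, δ }  = { γ } ∪ { α, β, δ }
  { α, β, δ, ε }  = complement { γ }
  { α, γ, δ, ε }  = complement { β }
  (now 10)
Pass 2. New:
  { ε }  = complement { α, β, γ, δ }
  { α, δ, ε }  = complement { β, γ }
  { β, γ, ε }  = { β } ∪ { γ, ε }
  (now 13)
Pass 3 adds 2:
  { α, δ }  = complement { β, γ, ε }
  { β, ε }  = { β } ∪ { ε }
  (now 15)
Pass 4 (1 new):
  { α, γ, δ }  = complement { β, ε }
  (now 16)
Pass 5: already closed under ᶜ and ∪.

Therefore σ(𝒢) = { {}, { β }, { γ }, { ε }, { α, δ }, { β, γ }, { β, ε }, { γ, ε }, { α, β, δ }, { α, γ, δ }, { α, δ, ε }, { β, γ, ε }, { α, β, γ, δ }, { α, β, δ, ε }, { α, γ, δ, ε }, Ω } (|σ(𝒢)| = 16).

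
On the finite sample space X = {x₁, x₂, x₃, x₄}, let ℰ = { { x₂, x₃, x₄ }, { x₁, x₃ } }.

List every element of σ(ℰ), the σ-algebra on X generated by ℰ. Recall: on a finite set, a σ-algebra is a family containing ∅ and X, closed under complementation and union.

Begin from { {  }, { x₁, x₃ }, { x₂, x₃, x₄ }, X } (that is, ℰ plus ∅ and X).
Pass 1 adds 2:
  { x₁ }  = complement { x₂, x₃, x₄ }
  { x₂, x₄ }  = complement { x₁, x₃ }
  |family| = 6
Pass 2 adds 1:
  { x₁, x₂, x₄ }  = { x₂, x₄ } ∪ { x₁ }
  |family| = 7
Pass 3 (1 new):
  { x₃ }  = complement { x₁, x₂, x₄ }
  |family| = 8
Pass 4: stable.

|σ(ℰ)| = 8.  σ(ℰ) = { {  }, { x₁ }, { x₃ }, { x₁, x₃ }, { x₂, x₄ }, { x₁, x₂, x₄ }, { x₂, x₃, x₄ }, X }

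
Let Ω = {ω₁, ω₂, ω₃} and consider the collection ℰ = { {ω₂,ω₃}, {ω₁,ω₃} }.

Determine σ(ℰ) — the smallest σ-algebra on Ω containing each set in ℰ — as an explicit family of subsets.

|σ(ℰ)| = 8.  σ(ℰ) = { {}, {ω₁}, {ω₂}, {ω₃}, {ω₁,ω₂}, {ω₁,ω₃}, {ω₂,ω₃}, Ω }

Trace:
Start: ℰ ∪ {∅, Ω} = { {}, {ω₁,ω₃}, {ω₂,ω₃}, Ω }.
Iteration 1. New:
  {ω₁}  = ᶜ of {ω₂,ω₃}
  {ω₂}  = ᶜ of {ω₁,ω₃}
  — 6 sets.
Iteration 2: 1 new —
  {ω₁,ω₂}  = {ω₂} ∪ {ω₁}
  — 7 sets.
Iteration 3. New:
  {ω₃}  = ᶜ of {ω₁,ω₂}
  — 8 sets.
Iteration 4: stable.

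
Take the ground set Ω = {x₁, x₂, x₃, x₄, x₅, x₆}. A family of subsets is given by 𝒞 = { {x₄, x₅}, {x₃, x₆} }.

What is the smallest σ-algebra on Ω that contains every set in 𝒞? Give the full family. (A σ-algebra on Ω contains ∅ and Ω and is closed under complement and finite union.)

σ(𝒞) = { ∅, {x₁, x₂}, {x₃, x₆}, {x₄, x₅}, {x₁, x₂, x₃, x₆}, {x₁, x₂, x₄, x₅}, {x₃, x₄, x₅, x₆}, Ω }

Trace:
Initial family (4 sets): { ∅, {x₃, x₆}, {x₄, x₅}, Ω }.
Iteration 1. New:
  {x₁, x₂, x₃, x₆}  = ᶜ of {x₄, x₅}
  {x₁, x₂, x₄, x₅}  = ᶜ of {x₃, x₆}
  {x₃, x₄, x₅, x₆}  = {x₄, x₅} ∪ {x₃, x₆}
  [7 total]
Iteration 2: +1 →
  {x₁, x₂}  = ᶜ of {x₃, x₄, x₅, x₆}
  [8 total]
Iteration 3: stable.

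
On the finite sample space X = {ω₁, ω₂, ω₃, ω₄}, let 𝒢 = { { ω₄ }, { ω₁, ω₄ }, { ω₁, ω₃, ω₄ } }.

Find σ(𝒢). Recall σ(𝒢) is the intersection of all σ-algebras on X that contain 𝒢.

Answer: σ(𝒢) = { ∅, { ω₁ }, { ω₂ }, { ω₃ }, { ω₄ }, { ω₁, ω₂ }, { ω₁, ω₃ }, { ω₁, ω₄ }, { ω₂, ω₃ }, { ω₂, ω₄ }, { ω₃, ω₄ }, { ω₁, ω₂, ω₃ }, { ω₁, ω₂, ω₄ }, { ω₁, ω₃, ω₄ }, { ω₂, ω₃, ω₄ }, X }

Derivation:
Initial family (5 sets): { ∅, { ω₄ }, { ω₁, ω₄ }, { ω₁, ω₃, ω₄ }, X }.
Iteration 1. New:
  { ω₂ }  = complement { ω₁, ω₃, ω₄ }
  { ω₂, ω₃ }  = complement { ω₁, ω₄ }
  { ω₁, ω₂, ω₃ }  = complement { ω₄ }
  — 8 sets.
Iteration 2: +3 →
  { ω₂, ω₄ }  = { ω₄ } ∪ { ω₂ }
  { ω₁, ω₂, ω₄ }  = { ω₂ } ∪ { ω₁, ω₄ }
  { ω₂, ω₃, ω₄ }  = { ω₄ } ∪ { ω₂, ω₃ }
  — 11 sets.
Iteration 3. New:
  { ω₁ }  = complement { ω₂, ω₃, ω₄ }
  { ω₃ }  = complement { ω₁, ω₂, ω₄ }
  { ω₁, ω₃ }  = complement { ω₂, ω₄ }
  — 14 sets.
Iteration 4 (2 new):
  { ω₁, ω₂ }  = { ω₂ } ∪ { ω₁ }
  { ω₃, ω₄ }  = { ω₃ } ∪ { ω₄ }
  — 16 sets.
Iteration 5 adds nothing — fixpoint reached.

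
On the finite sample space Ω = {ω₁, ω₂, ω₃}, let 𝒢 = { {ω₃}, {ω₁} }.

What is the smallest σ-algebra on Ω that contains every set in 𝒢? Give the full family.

Begin from { {}, {ω₁}, {ω₃}, Ω } (that is, 𝒢 plus ∅ and Ω).
Round 1 adds 3:
  {ω₁, ω₂}  = ᶜ of {ω₃}
  {ω₁, ω₃}  = {ω₃} ∪ {ω₁}
  {ω₂, ω₃}  = ᶜ of {ω₁}
Round 2 (1 new):
  {ω₂}  = ᶜ of {ω₁, ω₃}
Round 3: no new sets; the family is a σ-algebra.

Therefore σ(𝒢) = { {}, {ω₁}, {ω₂}, {ω₃}, {ω₁, ω₂}, {ω₁, ω₃}, {ω₂, ω₃}, Ω } (|σ(𝒢)| = 8).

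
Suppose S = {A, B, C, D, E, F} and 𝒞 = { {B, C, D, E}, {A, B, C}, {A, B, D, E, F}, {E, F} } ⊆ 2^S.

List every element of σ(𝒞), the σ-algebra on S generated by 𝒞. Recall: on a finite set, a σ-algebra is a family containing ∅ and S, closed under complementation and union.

Seed the family with 𝒞 together with ∅ and S: { ∅, {E, F}, {A, B, C}, {B, C, D, E}, {A, B, D, E, F}, S }.
Round 1: 7 new —
  {C}  = ᶜ of {A, B, D, E, F}
  {A, F}  = ᶜ of {B, C, D, E}
  {D, E, F}  = ᶜ of {A, B, C}
  {A, B, C, D}  = ᶜ of {E, F}
  {A, B, C, D, E}  = {A, B, C} ∪ {B, C, D, E}
  {A, B, C, E, F}  = {A, B, C} ∪ {E, F}
  {B, C, D, E, F}  = {E, F} ∪ {B, C, D, E}
  — 13 sets.
Round 2: +10 →
  {A}  = ᶜ of {B, C, D, E, F}
  {D}  = ᶜ of {A, B, C, E, F}
  {F}  = ᶜ of {A, B, C, D, E}
  {A, C, F}  = {A, F} ∪ {C}
  {A, E, F}  = {E, F} ∪ {A, F}
  {C, E, F}  = {E, F} ∪ {C}
  {A, B, C, F}  = {A, B, C} ∪ {A, F}
  {A, D, E, F}  = {A, F} ∪ {D, E, F}
  {C, D, E, F}  = {C} ∪ {D, E, F}
  {A, B, C, D, F}  = {A, F} ∪ {A, B, C, D}
  — 23 sets.
Round 3 adds 16:
  {E}  = ᶜ of {A, B, C, D, F}
  {A, B}  = ᶜ of {C, D, E, F}
  {A, C}  = {C} ∪ {A}
  {A, D}  = {D} ∪ {A}
  {B, C}  = ᶜ of {A, D, E, F}
  {C, D}  = {C} ∪ {D}
  {C, F}  = {F} ∪ {C}
  {D, E}  = ᶜ of {A, B, C, F}
  {D, F}  = {F} ∪ {D}
  {A, B, D}  = ᶜ of {C, E, F}
  {A, D, F}  = {A, F} ∪ {D}
  {B, C, D}  = ᶜ of {A, E, F}
  {B, D, E}  = ᶜ of {A, C, F}
  {A, C, D, F}  = {A, C, F} ∪ {D}
  {A, C, E, F}  = {E, F} ∪ {A, C, F}
  {A, C, D, E, F}  = {A, C, F} ∪ {A, D, E, F}
  — 39 sets.
Round 4. New:
  {B}  = ᶜ of {A, C, D, E, F}
  {A, E}  = {A} ∪ {E}
  {B, D}  = ᶜ of {A, C, E, F}
  {B, E}  = ᶜ of {A, C, D, F}
  {C, E}  = {C} ∪ {E}
  {A, B, E}  = {A, B} ∪ {E}
  {A, B, F}  = {A, F} ∪ {A, B}
  {A, C, D}  = {C, D} ∪ {A, C}
  {A, C, E}  = {A, C} ∪ {E}
  {A, D, E}  = {D, E} ∪ {A}
  {B, C, E}  = ᶜ of {A, D, F}
  {B, C, F}  = {B, C} ∪ {C, F}
  {C, D, E}  = {C, D} ∪ {D, E}
  {C, D, F}  = {C, D} ∪ {C, F}
  {A, B, C, E}  = ᶜ of {D, F}
  {A, B, D, E}  = ᶜ of {C, F}
  {A, B, D, F}  = {A, F} ∪ {A, B, D}
  {A, B, E, F}  = ᶜ of {C, D}
  {A, C, D, E}  = {D, E} ∪ {A, C}
  {B, C, D, F}  = {B, C} ∪ {D, F}
  {B, C, E, F}  = ᶜ of {A, D}
  {B, D, E, F}  = ᶜ of {A, C}
  — 61 sets.
Round 5: +3 →
  {B, F}  = ᶜ of {A, C, D, E}
  {B, D, F}  = ᶜ of {A, C, E}
  {B, E, F}  = ᶜ of {A, C, D}
  — 64 sets.
Round 6 adds nothing — fixpoint reached.

σ(𝒞) = { ∅, {A}, {B}, {C}, {D}, {E}, {F}, {A, B}, {A, C}, {A, D}, {A, E}, {A, F}, {B, C}, {B, D}, {B, E}, {B, F}, {C, D}, {C, E}, {C, F}, {D, E}, {D, F}, {E, F}, {A, B, C}, {A, B, D}, {A, B, E}, {A, B, F}, {A, C, D}, {A, C, E}, {A, C, F}, {A, D, E}, {A, D, F}, {A, E, F}, {B, C, D}, {B, C, E}, {B, C, F}, {B, D, E}, {B, D, F}, {B, E, F}, {C, D, E}, {C, D, F}, {C, E, F}, {D, E, F}, {A, B, C, D}, {A, B, C, E}, {A, B, C, F}, {A, B, D, E}, {A, B, D, F}, {A, B, E, F}, {A, C, D, E}, {A, C, D, F}, {A, C, E, F}, {A, D, E, F}, {B, C, D, E}, {B, C, D, F}, {B, C, E, F}, {B, D, E, F}, {C, D, E, F}, {A, B, C, D, E}, {A, B, C, D, F}, {A, B, C, E, F}, {A, B, D, E, F}, {A, C, D, E, F}, {B, C, D, E, F}, S }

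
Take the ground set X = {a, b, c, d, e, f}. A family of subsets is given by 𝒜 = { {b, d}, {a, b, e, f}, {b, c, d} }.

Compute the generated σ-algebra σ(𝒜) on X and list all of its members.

σ(𝒜) (16 sets): { ∅, {b}, {c}, {d}, {b, c}, {b, d}, {c, d}, {a, e, f}, {b, c, d}, {a, b, e, f}, {a, c, e, f}, {a, d, e, f}, {a, b, c, e, f}, {a, b, d, e, f}, {a, c, d, e, f}, X }

Trace:
Begin from { ∅, {b, d}, {b, c, d}, {a, b, e, f}, X } (that is, 𝒜 plus ∅ and X).
Round 1: +4 →
  {c, d}  = X∖{a, b, e, f}
  {a, e, f}  = X∖{b, c, d}
  {a, c, e, f}  = X∖{b, d}
  {a, b, d, e, f}  = {b, d} ∪ {a, b, e, f}
Round 2 adds 3:
  {c}  = X∖{a, b, d, e, f}
  {a, b, c, e, f}  = {a, c, e, f} ∪ {a, b, e, f}
  {a, c, d, e, f}  = {a, c, e, f} ∪ {c, d}
Round 3 adds 2:
  {b}  = X∖{a, c, d, e, f}
  {d}  = X∖{a, b, c, e, f}
Round 4 adds 2:
  {b, c}  = {c} ∪ {b}
  {a, d, e, f}  = {a, e, f} ∪ {d}
Round 5: stable.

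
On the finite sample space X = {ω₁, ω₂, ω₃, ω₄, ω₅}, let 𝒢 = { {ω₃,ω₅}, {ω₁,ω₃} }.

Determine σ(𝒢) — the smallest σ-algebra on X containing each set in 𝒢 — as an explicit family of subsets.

Initial family (4 sets): { ∅, {ω₁,ω₃}, {ω₃,ω₅}, X }.
Round 1. New:
  {ω₁,ω₂,ω₄}  = {ω₃,ω₅}ᶜ
  {ω₁,ω₃,ω₅}  = {ω₃,ω₅} ∪ {ω₁,ω₃}
  {ω₂,ω₄,ω₅}  = {ω₁,ω₃}ᶜ
  [7 total]
Round 2. New:
  {ω₂,ω₄}  = {ω₁,ω₃,ω₅}ᶜ
  {ω₁,ω₂,ω₃,ω₄}  = {ω₁,ω₃} ∪ {ω₁,ω₂,ω₄}
  {ω₁,ω₂,ω₄,ω₅}  = {ω₁,ω₂,ω₄} ∪ {ω₂,ω₄,ω₅}
  {ω₂,ω₃,ω₄,ω₅}  = {ω₃,ω₅} ∪ {ω₂,ω₄,ω₅}
  [11 total]
Round 3 (3 new):
  {ω₁}  = {ω₂,ω₃,ω₄,ω₅}ᶜ
  {ω₃}  = {ω₁,ω₂,ω₄,ω₅}ᶜ
  {ω₅}  = {ω₁,ω₂,ω₃,ω₄}ᶜ
  [14 total]
Round 4 adds 2:
  {ω₁,ω₅}  = {ω₅} ∪ {ω₁}
  {ω₂,ω₃,ω₄}  = {ω₃} ∪ {ω₂,ω₄}
  [16 total]
After Round 5 the family is unchanged; done.

σ(𝒢) = { ∅, {ω₁}, {ω₃}, {ω₅}, {ω₁,ω₃}, {ω₁,ω₅}, {ω₂,ω₄}, {ω₃,ω₅}, {ω₁,ω₂,ω₄}, {ω₁,ω₃,ω₅}, {ω₂,ω₃,ω₄}, {ω₂,ω₄,ω₅}, {ω₁,ω₂,ω₃,ω₄}, {ω₁,ω₂,ω₄,ω₅}, {ω₂,ω₃,ω₄,ω₅}, X }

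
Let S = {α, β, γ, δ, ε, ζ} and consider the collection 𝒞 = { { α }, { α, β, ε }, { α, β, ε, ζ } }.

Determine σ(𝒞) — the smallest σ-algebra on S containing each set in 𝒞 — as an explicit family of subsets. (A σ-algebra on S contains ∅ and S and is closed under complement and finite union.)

Answer: σ(𝒞) = { {  }, { α }, { ζ }, { α, ζ }, { β, ε }, { γ, δ }, { α, β, ε }, { α, γ, δ }, { β, ε, ζ }, { γ, δ, ζ }, { α, β, ε, ζ }, { α, γ, δ, ζ }, { β, γ, δ, ε }, { α, β, γ, δ, ε }, { β, γ, δ, ε, ζ }, S }

Derivation:
Seed the family with 𝒞 together with ∅ and S: { {  }, { α }, { α, β, ε }, { α, β, ε, ζ }, S }.
Pass 1 adds 3:
  { γ, δ }  = ᶜ of { α, β, ε, ζ }
  { γ, δ, ζ }  = ᶜ of { α, β, ε }
  { β, γ, δ, ε, ζ }  = ᶜ of { α }
  |family| = 8
Pass 2 (3 new):
  { α, γ, δ }  = { γ, δ } ∪ { α }
  { α, γ, δ, ζ }  = { γ, δ, ζ } ∪ { α }
  { α, β, γ, δ, ε }  = { α, β, ε } ∪ { γ, δ }
  |family| = 11
Pass 3. New:
  { ζ }  = ᶜ of { α, β, γ, δ, ε }
  { β, ε }  = ᶜ of { α, γ, δ, ζ }
  { β, ε, ζ }  = ᶜ of { α, γ, δ }
  |family| = 14
Pass 4. New:
  { α, ζ }  = { ζ } ∪ { α }
  { β, γ, δ, ε }  = { β, ε } ∪ { γ, δ }
  |family| = 16
Pass 5: stable.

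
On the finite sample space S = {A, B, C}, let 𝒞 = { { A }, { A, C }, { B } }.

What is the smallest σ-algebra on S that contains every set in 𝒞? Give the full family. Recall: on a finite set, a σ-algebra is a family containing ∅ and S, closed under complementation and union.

σ(𝒞) = { {}, { A }, { B }, { C }, { A, B }, { A, C }, { B, C }, S }

Trace:
Start: 𝒞 ∪ {∅, S} = { {}, { A }, { B }, { A, C }, S }.
Iteration 1: +2 →
  { A, B }  = { B } ∪ { A }
  { B, C }  = complement { A }
  (now 7)
Iteration 2: 1 new —
  { C }  = complement { A, B }
  (now 8)
Iteration 3: closed — nothing new.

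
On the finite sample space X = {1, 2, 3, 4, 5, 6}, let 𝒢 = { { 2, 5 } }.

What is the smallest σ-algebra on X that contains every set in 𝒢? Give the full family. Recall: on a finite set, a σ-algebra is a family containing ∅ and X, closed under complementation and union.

Seed the family with 𝒢 together with ∅ and X: { ∅, { 2, 5 }, X }.
Pass 1. New:
  { 1, 3, 4, 6 }  = X∖{ 2, 5 }
  |family| = 4
Pass 2: closed — nothing new.

σ(𝒢) = { ∅, { 2, 5 }, { 1, 3, 4, 6 }, X }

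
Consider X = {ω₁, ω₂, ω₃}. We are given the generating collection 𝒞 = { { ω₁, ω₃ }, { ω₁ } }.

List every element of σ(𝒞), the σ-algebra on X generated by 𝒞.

Answer: σ(𝒞) = { {  }, { ω₁ }, { ω₂ }, { ω₃ }, { ω₁, ω₂ }, { ω₁, ω₃ }, { ω₂, ω₃ }, X }

Working:
Initial family (4 sets): { {  }, { ω₁ }, { ω₁, ω₃ }, X }.
Iteration 1. New:
  { ω₂ }  = complement { ω₁, ω₃ }
  { ω₂, ω₃ }  = complement { ω₁ }
Iteration 2 adds 1:
  { ω₁, ω₂ }  = { ω₂ } ∪ { ω₁ }
Iteration 3: 1 new —
  { ω₃ }  = complement { ω₁, ω₂ }
Iteration 4 adds nothing — fixpoint reached.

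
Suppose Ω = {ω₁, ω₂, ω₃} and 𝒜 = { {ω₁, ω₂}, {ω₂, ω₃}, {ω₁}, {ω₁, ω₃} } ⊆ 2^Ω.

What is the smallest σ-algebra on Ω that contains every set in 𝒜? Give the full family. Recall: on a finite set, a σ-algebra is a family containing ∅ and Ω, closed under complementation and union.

Start: 𝒜 ∪ {∅, Ω} = { {}, {ω₁}, {ω₁, ω₂}, {ω₁, ω₃}, {ω₂, ω₃}, Ω }.
Round 1 adds 2:
  {ω₂}  = Ω∖{ω₁, ω₃}
  {ω₃}  = Ω∖{ω₁, ω₂}
  [8 total]
Round 2: no new sets; the family is a σ-algebra.

|σ(𝒜)| = 8.  σ(𝒜) = { {}, {ω₁}, {ω₂}, {ω₃}, {ω₁, ω₂}, {ω₁, ω₃}, {ω₂, ω₃}, Ω }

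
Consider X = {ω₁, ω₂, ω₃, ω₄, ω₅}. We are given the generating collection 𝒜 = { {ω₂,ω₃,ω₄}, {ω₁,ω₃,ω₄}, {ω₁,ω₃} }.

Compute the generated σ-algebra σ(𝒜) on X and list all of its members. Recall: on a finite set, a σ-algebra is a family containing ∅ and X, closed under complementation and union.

σ(𝒜) = { {}, {ω₁}, {ω₂}, {ω₃}, {ω₄}, {ω₅}, {ω₁,ω₂}, {ω₁,ω₃}, {ω₁,ω₄}, {ω₁,ω₅}, {ω₂,ω₃}, {ω₂,ω₄}, {ω₂,ω₅}, {ω₃,ω₄}, {ω₃,ω₅}, {ω₄,ω₅}, {ω₁,ω₂,ω₃}, {ω₁,ω₂,ω₄}, {ω₁,ω₂,ω₅}, {ω₁,ω₃,ω₄}, {ω₁,ω₃,ω₅}, {ω₁,ω₄,ω₅}, {ω₂,ω₃,ω₄}, {ω₂,ω₃,ω₅}, {ω₂,ω₄,ω₅}, {ω₃,ω₄,ω₅}, {ω₁,ω₂,ω₃,ω₄}, {ω₁,ω₂,ω₃,ω₅}, {ω₁,ω₂,ω₄,ω₅}, {ω₁,ω₃,ω₄,ω₅}, {ω₂,ω₃,ω₄,ω₅}, X }

Derivation:
Seed the family with 𝒜 together with ∅ and X: { {}, {ω₁,ω₃}, {ω₁,ω₃,ω₄}, {ω₂,ω₃,ω₄}, X }.
Round 1. New:
  {ω₁,ω₅}  = {ω₂,ω₃,ω₄}ᶜ
  {ω₂,ω₅}  = {ω₁,ω₃,ω₄}ᶜ
  {ω₂,ω₄,ω₅}  = {ω₁,ω₃}ᶜ
  {ω₁,ω₂,ω₃,ω₄}  = {ω₁,ω₃,ω₄} ∪ {ω₂,ω₃,ω₄}
  — 9 sets.
Round 2: 7 new —
  {ω₅}  = {ω₁,ω₂,ω₃,ω₄}ᶜ
  {ω₁,ω₂,ω₅}  = {ω₂,ω₅} ∪ {ω₁,ω₅}
  {ω₁,ω₃,ω₅}  = {ω₁,ω₃} ∪ {ω₁,ω₅}
  {ω₁,ω₂,ω₃,ω₅}  = {ω₂,ω₅} ∪ {ω₁,ω₃}
  {ω₁,ω₂,ω₄,ω₅}  = {ω₁,ω₅} ∪ {ω₂,ω₄,ω₅}
  {ω₁,ω₃,ω₄,ω₅}  = {ω₁,ω₃,ω₄} ∪ {ω₁,ω₅}
  {ω₂,ω₃,ω₄,ω₅}  = {ω₂,ω₅} ∪ {ω₂,ω₃,ω₄}
  — 16 sets.
Round 3: +6 →
  {ω₁}  = {ω₂,ω₃,ω₄,ω₅}ᶜ
  {ω₂}  = {ω₁,ω₃,ω₄,ω₅}ᶜ
  {ω₃}  = {ω₁,ω₂,ω₄,ω₅}ᶜ
  {ω₄}  = {ω₁,ω₂,ω₃,ω₅}ᶜ
  {ω₂,ω₄}  = {ω₁,ω₃,ω₅}ᶜ
  {ω₃,ω₄}  = {ω₁,ω₂,ω₅}ᶜ
  — 22 sets.
Round 4 (10 new):
  {ω₁,ω₂}  = {ω₂} ∪ {ω₁}
  {ω₁,ω₄}  = {ω₄} ∪ {ω₁}
  {ω₂,ω₃}  = {ω₂} ∪ {ω₃}
  {ω₃,ω₅}  = {ω₅} ∪ {ω₃}
  {ω₄,ω₅}  = {ω₅} ∪ {ω₄}
  {ω₁,ω₂,ω₃}  = {ω₂} ∪ {ω₁,ω₃}
  {ω₁,ω₂,ω₄}  = {ω₂,ω₄} ∪ {ω₁}
  {ω₁,ω₄,ω₅}  = {ω₁,ω₅} ∪ {ω₄}
  {ω₂,ω₃,ω₅}  = {ω₂,ω₅} ∪ {ω₃}
  {ω₃,ω₄,ω₅}  = {ω₃,ω₄} ∪ {ω₅}
  — 32 sets.
Round 5 adds nothing — fixpoint reached.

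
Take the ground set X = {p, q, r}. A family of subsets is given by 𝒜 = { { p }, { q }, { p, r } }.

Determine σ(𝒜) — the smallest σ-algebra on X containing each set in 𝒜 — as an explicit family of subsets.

Take S₀ = 𝒜 ∪ {∅, X} = { {  }, { p }, { q }, { p, r }, X }.
Round 1: 2 new —
  { p, q }  = { q } ∪ { p }
  { q, r }  = { p }ᶜ
  |family| = 7
Round 2 adds 1:
  { r }  = { p, q }ᶜ
  |family| = 8
Round 3: already closed under ᶜ and ∪.

Hence σ(𝒜) has 8 members: { {  }, { p }, { q }, { r }, { p, q }, { p, r }, { q, r }, X }.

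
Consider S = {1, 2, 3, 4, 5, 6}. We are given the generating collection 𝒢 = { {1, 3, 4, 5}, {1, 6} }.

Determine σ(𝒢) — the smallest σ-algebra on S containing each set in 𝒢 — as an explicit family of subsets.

σ(𝒢) (16 sets): { {}, {1}, {2}, {6}, {1, 2}, {1, 6}, {2, 6}, {1, 2, 6}, {3, 4, 5}, {1, 3, 4, 5}, {2, 3, 4, 5}, {3, 4, 5, 6}, {1, 2, 3, 4, 5}, {1, 3, 4, 5, 6}, {2, 3, 4, 5, 6}, S }

Check:
Take S₀ = 𝒢 ∪ {∅, S} = { {}, {1, 6}, {1, 3, 4, 5}, S }.
Pass 1. New:
  {2, 6}  = S∖{1, 3, 4, 5}
  {2, 3, 4, 5}  = S∖{1, 6}
  {1, 3, 4, 5, 6}  = {1, 3, 4, 5} ∪ {1, 6}
  [7 total]
Pass 2 (4 new):
  {2}  = S∖{1, 3, 4, 5, 6}
  {1, 2, 6}  = {1, 6} ∪ {2, 6}
  {1, 2, 3, 4, 5}  = {1, 3, 4, 5} ∪ {2, 3, 4, 5}
  {2, 3, 4, 5, 6}  = {2, 6} ∪ {2, 3, 4, 5}
  [11 total]
Pass 3: +3 →
  {1}  = S∖{2, 3, 4, 5, 6}
  {6}  = S∖{1, 2, 3, 4, 5}
  {3, 4, 5}  = S∖{1, 2, 6}
  [14 total]
Pass 4: 2 new —
  {1, 2}  = {2} ∪ {1}
  {3, 4, 5, 6}  = {3, 4, 5} ∪ {6}
  [16 total]
After Pass 5 the family is unchanged; done.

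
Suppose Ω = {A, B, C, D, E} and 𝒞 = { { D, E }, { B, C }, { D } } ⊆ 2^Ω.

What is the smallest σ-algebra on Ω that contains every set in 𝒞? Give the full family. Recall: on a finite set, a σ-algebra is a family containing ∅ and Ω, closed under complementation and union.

Start: 𝒞 ∪ {∅, Ω} = { ∅, { D }, { B, C }, { D, E }, Ω }.
Step 1 (5 new):
  { A, B, C }  = ᶜ of { D, E }
  { A, D, E }  = ᶜ of { B, C }
  { B, C, D }  = { B, C } ∪ { D }
  { A, B, C, E }  = ᶜ of { D }
  { B, C, D, E }  = { D, E } ∪ { B, C }
  [10 total]
Step 2: +3 →
  { A }  = ᶜ of { B, C, D, E }
  { A, E }  = ᶜ of { B, C, D }
  { A, B, C, D }  = { A, B, C } ∪ { B, C, D }
  [13 total]
Step 3 adds 2:
  { E }  = ᶜ of { A, B, C, D }
  { A, D }  = { D } ∪ { A }
  [15 total]
Step 4 (1 new):
  { B, C, E }  = ᶜ of { A, D }
  [16 total]
Step 5: closed — nothing new.

Therefore σ(𝒞) = { ∅, { A }, { D }, { E }, { A, D }, { A, E }, { B, C }, { D, E }, { A, B, C }, { A, D, E }, { B, C, D }, { B, C, E }, { A, B, C, D }, { A, B, C, E }, { B, C, D, E }, Ω } (|σ(𝒞)| = 16).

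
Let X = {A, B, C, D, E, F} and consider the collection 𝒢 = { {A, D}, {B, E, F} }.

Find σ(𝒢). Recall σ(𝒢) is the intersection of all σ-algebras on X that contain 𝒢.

Seed the family with 𝒢 together with ∅ and X: { {}, {A, D}, {B, E, F}, X }.
Step 1. New:
  {A, C, D}  = {B, E, F}ᶜ
  {B, C, E, F}  = {A, D}ᶜ
  {A, B, D, E, F}  = {B, E, F} ∪ {A, D}
  [7 total]
Step 2 (1 new):
  {C}  = {A, B, D, E, F}ᶜ
  [8 total]
Step 3: already closed under ᶜ and ∪.

Hence σ(𝒢) has 8 members: { {}, {C}, {A, D}, {A, C, D}, {B, E, F}, {B, C, E, F}, {A, B, D, E, F}, X }.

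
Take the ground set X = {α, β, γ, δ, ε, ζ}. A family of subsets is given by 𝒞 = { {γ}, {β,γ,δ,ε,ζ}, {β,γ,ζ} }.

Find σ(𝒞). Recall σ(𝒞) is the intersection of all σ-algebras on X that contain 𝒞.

Initial family (5 sets): { ∅, {γ}, {β,γ,ζ}, {β,γ,δ,ε,ζ}, X }.
Iteration 1 (3 new):
  {α}  = ᶜ of {β,γ,δ,ε,ζ}
  {α,δ,ε}  = ᶜ of {β,γ,ζ}
  {α,β,δ,ε,ζ}  = ᶜ of {γ}
  |family| = 8
Iteration 2 adds 3:
  {α,γ}  = {γ} ∪ {α}
  {α,β,γ,ζ}  = {β,γ,ζ} ∪ {α}
  {α,γ,δ,ε}  = {γ} ∪ {α,δ,ε}
  |family| = 11
Iteration 3. New:
  {β,ζ}  = ᶜ of {α,γ,δ,ε}
  {δ,ε}  = ᶜ of {α,β,γ,ζ}
  {β,δ,ε,ζ}  = ᶜ of {α,γ}
  |family| = 14
Iteration 4: +2 →
  {α,β,ζ}  = {β,ζ} ∪ {α}
  {γ,δ,ε}  = {γ} ∪ {δ,ε}
  |family| = 16
After Iteration 5 the family is unchanged; done.

Hence σ(𝒞) has 16 members: { ∅, {α}, {γ}, {α,γ}, {β,ζ}, {δ,ε}, {α,β,ζ}, {α,δ,ε}, {β,γ,ζ}, {γ,δ,ε}, {α,β,γ,ζ}, {α,γ,δ,ε}, {β,δ,ε,ζ}, {α,β,δ,ε,ζ}, {β,γ,δ,ε,ζ}, X }.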